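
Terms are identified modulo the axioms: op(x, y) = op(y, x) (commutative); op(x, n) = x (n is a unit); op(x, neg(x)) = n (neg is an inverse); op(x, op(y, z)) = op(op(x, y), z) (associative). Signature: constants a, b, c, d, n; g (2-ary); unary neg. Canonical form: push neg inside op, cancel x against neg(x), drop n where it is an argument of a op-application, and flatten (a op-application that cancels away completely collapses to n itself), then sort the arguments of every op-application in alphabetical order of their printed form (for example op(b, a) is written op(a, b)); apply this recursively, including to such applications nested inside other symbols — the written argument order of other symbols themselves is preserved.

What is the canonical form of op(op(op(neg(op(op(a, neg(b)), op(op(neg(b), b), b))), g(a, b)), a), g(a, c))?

Answer: op(g(a, b), g(a, c))

Derivation:
Push neg inside:  distribute neg over op and collapse double neg
Cancel:  a cancels; b cancels
Combine occurrences:  op(g(a, b), g(a, c))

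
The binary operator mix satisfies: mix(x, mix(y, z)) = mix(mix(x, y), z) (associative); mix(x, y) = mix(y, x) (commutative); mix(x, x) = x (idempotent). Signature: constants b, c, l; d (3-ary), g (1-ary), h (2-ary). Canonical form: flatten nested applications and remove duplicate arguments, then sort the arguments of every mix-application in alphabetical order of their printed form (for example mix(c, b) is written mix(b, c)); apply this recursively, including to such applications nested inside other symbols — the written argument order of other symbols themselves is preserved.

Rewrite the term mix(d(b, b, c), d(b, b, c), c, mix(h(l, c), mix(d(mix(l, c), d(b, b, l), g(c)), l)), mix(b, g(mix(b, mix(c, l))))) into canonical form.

Flatten:  mix(d(b, b, c), d(b, b, c), c, h(l, c), d(mix(l, c), d(b, b, l), g(c)), l, b, g(mix(b, mix(c, l))))
Canonicalize subterm:  d(mix(l, c), d(b, b, l), g(c))  →  d(mix(c, l), d(b, b, l), g(c))
Canonicalize subterm:  g(mix(b, mix(c, l)))  →  g(mix(b, c, l))
Drop duplicates:  drop duplicate d(b, b, c)
Sort:  mix(b, c, d(b, b, c), d(mix(c, l), d(b, b, l), g(c)), g(mix(b, c, l)), h(l, c), l)

Answer: mix(b, c, d(b, b, c), d(mix(c, l), d(b, b, l), g(c)), g(mix(b, c, l)), h(l, c), l)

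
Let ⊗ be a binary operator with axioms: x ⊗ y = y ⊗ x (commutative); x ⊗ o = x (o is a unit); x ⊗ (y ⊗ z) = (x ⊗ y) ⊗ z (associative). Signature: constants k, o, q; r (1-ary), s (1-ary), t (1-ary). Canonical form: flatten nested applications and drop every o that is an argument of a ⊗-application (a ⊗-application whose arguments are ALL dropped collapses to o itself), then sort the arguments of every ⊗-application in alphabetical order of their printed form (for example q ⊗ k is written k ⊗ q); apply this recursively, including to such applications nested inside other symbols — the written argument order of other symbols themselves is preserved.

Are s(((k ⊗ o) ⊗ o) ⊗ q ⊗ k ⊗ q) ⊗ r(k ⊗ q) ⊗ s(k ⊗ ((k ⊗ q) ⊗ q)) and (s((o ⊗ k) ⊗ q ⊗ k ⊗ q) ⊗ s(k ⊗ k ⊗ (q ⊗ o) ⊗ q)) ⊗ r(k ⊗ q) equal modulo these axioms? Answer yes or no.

Left:  s(((k ⊗ o) ⊗ o) ⊗ q ⊗ k ⊗ q) ⊗ r(k ⊗ q) ⊗ s(k ⊗ ((k ⊗ q) ⊗ q))
  Canonicalize subterm:  s(((k ⊗ o) ⊗ o) ⊗ q ⊗ k ⊗ q)  →  s(k ⊗ k ⊗ q ⊗ q)
  Inside:  s(k ⊗ ((k ⊗ q) ⊗ q))  →  s(k ⊗ k ⊗ q ⊗ q)
  Sort arguments:  r(k ⊗ q) ⊗ s(k ⊗ k ⊗ q ⊗ q) ⊗ s(k ⊗ k ⊗ q ⊗ q)
Right:  (s((o ⊗ k) ⊗ q ⊗ k ⊗ q) ⊗ s(k ⊗ k ⊗ (q ⊗ o) ⊗ q)) ⊗ r(k ⊗ q)
  Un-nest:  s((o ⊗ k) ⊗ q ⊗ k ⊗ q) ⊗ s(k ⊗ k ⊗ (q ⊗ o) ⊗ q) ⊗ r(k ⊗ q)
  Canonicalize subterm:  s((o ⊗ k) ⊗ q ⊗ k ⊗ q)  →  s(k ⊗ k ⊗ q ⊗ q)
  Canonicalize subterm:  s(k ⊗ k ⊗ (q ⊗ o) ⊗ q)  →  s(k ⊗ k ⊗ q ⊗ q)
  Sort:  r(k ⊗ q) ⊗ s(k ⊗ k ⊗ q ⊗ q) ⊗ s(k ⊗ k ⊗ q ⊗ q)

Answer: yes — both canonical forms are r(k ⊗ q) ⊗ s(k ⊗ k ⊗ q ⊗ q) ⊗ s(k ⊗ k ⊗ q ⊗ q)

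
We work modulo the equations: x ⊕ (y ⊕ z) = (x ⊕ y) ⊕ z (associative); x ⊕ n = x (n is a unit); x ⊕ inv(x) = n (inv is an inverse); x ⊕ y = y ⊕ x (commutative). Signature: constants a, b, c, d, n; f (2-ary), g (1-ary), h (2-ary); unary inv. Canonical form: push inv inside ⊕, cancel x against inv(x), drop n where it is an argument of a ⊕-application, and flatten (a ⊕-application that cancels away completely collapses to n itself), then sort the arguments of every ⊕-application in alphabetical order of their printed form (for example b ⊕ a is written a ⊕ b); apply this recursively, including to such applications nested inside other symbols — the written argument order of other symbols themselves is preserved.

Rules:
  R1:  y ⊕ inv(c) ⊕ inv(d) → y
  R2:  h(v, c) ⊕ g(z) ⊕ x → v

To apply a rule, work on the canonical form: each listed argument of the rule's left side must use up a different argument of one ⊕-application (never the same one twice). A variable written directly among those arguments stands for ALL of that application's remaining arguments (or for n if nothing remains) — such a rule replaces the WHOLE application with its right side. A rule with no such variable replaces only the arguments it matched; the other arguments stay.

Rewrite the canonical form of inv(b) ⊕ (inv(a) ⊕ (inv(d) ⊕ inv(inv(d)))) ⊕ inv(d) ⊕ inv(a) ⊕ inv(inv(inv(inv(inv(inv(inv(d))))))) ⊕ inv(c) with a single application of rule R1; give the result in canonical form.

Answer: inv(a) ⊕ inv(a) ⊕ inv(b) ⊕ inv(d)

Derivation:
Canonical form:  inv(a) ⊕ inv(a) ⊕ inv(b) ⊕ inv(c) ⊕ inv(d) ⊕ inv(d)
R1 matches:  uses inv(c), inv(d);  y := inv(a) ⊕ inv(a) ⊕ inv(b) ⊕ inv(d)
The variable takes the whole remainder — replace the entire application.
Giving:  inv(a) ⊕ inv(a) ⊕ inv(b) ⊕ inv(d)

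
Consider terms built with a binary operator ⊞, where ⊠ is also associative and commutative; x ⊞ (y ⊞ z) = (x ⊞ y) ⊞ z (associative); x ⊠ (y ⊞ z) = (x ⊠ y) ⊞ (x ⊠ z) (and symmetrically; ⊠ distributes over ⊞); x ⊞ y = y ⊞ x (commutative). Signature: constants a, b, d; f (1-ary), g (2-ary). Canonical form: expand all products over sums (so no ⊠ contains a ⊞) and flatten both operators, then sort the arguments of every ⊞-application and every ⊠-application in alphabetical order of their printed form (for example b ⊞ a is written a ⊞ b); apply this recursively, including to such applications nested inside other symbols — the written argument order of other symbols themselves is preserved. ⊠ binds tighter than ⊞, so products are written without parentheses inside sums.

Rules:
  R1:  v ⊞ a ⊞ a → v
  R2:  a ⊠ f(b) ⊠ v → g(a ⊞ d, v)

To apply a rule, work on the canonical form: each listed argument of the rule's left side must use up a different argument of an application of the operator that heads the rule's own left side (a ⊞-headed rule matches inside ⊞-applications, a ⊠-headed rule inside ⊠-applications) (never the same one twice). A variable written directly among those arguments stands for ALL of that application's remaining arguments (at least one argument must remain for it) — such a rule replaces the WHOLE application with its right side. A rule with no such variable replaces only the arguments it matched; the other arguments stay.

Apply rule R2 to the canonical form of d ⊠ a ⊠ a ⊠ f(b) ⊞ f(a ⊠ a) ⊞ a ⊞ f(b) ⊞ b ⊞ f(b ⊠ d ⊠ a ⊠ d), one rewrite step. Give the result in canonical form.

Answer: a ⊞ b ⊞ f(a ⊠ a) ⊞ f(a ⊠ b ⊠ d ⊠ d) ⊞ f(b) ⊞ g(a ⊞ d, a ⊠ d)

Derivation:
Canonical form:  a ⊞ a ⊠ a ⊠ d ⊠ f(b) ⊞ b ⊞ f(a ⊠ a) ⊞ f(a ⊠ b ⊠ d ⊠ d) ⊞ f(b)
Apply R2:  consuming a, f(b);  v := a ⊠ d
The variable takes the whole remainder — replace the entire application.
Result:  a ⊞ b ⊞ f(a ⊠ a) ⊞ f(a ⊠ b ⊠ d ⊠ d) ⊞ f(b) ⊞ g(a ⊞ d, a ⊠ d)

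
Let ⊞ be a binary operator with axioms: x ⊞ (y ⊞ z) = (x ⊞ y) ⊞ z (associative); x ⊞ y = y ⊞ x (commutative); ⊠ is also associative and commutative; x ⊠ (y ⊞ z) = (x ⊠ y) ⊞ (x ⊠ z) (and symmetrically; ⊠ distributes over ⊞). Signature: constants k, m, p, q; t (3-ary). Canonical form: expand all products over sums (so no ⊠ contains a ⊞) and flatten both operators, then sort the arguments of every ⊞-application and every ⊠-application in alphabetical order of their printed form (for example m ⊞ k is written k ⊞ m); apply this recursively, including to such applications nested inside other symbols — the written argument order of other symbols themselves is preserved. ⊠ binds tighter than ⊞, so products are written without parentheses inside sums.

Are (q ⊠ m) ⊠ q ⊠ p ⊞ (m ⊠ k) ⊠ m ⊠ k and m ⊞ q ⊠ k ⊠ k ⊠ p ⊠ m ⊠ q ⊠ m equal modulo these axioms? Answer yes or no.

Answer: no — k ⊠ k ⊠ m ⊠ m ⊞ m ⊠ p ⊠ q ⊠ q vs k ⊠ k ⊠ m ⊠ m ⊠ p ⊠ q ⊠ q ⊞ m

Derivation:
Left:  (q ⊠ m) ⊠ q ⊠ p ⊞ (m ⊠ k) ⊠ m ⊠ k
  Un-nest:  m ⊠ p ⊠ q ⊠ q ⊞ k ⊠ k ⊠ m ⊠ m
  Sort:  k ⊠ k ⊠ m ⊠ m ⊞ m ⊠ p ⊠ q ⊠ q
Right:  m ⊞ q ⊠ k ⊠ k ⊠ p ⊠ m ⊠ q ⊠ m
  Un-nest:  m ⊞ k ⊠ k ⊠ m ⊠ m ⊠ p ⊠ q ⊠ q
  Order the arguments:  k ⊠ k ⊠ m ⊠ m ⊠ p ⊠ q ⊠ q ⊞ m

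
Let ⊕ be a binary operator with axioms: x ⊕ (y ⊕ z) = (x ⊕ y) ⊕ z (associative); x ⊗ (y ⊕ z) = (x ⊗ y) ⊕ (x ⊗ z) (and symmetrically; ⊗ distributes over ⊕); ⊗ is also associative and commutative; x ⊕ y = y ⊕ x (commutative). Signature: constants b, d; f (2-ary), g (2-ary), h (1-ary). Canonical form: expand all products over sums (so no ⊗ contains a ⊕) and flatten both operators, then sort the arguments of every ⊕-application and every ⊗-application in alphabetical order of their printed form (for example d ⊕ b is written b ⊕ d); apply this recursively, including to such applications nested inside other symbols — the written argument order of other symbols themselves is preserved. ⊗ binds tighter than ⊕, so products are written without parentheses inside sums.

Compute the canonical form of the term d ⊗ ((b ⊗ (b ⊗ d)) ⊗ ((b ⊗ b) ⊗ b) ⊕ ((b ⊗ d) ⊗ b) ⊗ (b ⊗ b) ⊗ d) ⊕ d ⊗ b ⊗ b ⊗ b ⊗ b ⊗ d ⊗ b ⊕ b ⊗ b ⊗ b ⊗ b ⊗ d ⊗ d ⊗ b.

Answer: b ⊗ b ⊗ b ⊗ b ⊗ b ⊗ d ⊗ d ⊕ b ⊗ b ⊗ b ⊗ b ⊗ b ⊗ d ⊗ d ⊕ b ⊗ b ⊗ b ⊗ b ⊗ b ⊗ d ⊗ d ⊕ b ⊗ b ⊗ b ⊗ b ⊗ d ⊗ d ⊗ d

Derivation:
Distribute:  b ⊗ b ⊗ b ⊗ b ⊗ b ⊗ d ⊗ d ⊕ b ⊗ b ⊗ b ⊗ b ⊗ d ⊗ d ⊗ d ⊕ b ⊗ b ⊗ b ⊗ b ⊗ b ⊗ d ⊗ d ⊕ b ⊗ b ⊗ b ⊗ b ⊗ b ⊗ d ⊗ d
Sort:  b ⊗ b ⊗ b ⊗ b ⊗ b ⊗ d ⊗ d ⊕ b ⊗ b ⊗ b ⊗ b ⊗ b ⊗ d ⊗ d ⊕ b ⊗ b ⊗ b ⊗ b ⊗ b ⊗ d ⊗ d ⊕ b ⊗ b ⊗ b ⊗ b ⊗ d ⊗ d ⊗ d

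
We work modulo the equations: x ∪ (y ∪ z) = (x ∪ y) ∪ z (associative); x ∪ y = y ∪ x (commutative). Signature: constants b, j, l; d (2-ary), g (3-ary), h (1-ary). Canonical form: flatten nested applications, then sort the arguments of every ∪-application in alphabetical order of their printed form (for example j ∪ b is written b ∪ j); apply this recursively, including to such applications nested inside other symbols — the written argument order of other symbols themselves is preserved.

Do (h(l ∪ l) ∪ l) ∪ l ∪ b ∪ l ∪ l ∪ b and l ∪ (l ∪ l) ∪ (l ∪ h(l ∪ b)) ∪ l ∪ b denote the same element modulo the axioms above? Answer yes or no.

Answer: no — b ∪ b ∪ h(l ∪ l) ∪ l ∪ l ∪ l ∪ l vs b ∪ h(b ∪ l) ∪ l ∪ l ∪ l ∪ l ∪ l

Derivation:
Left:  (h(l ∪ l) ∪ l) ∪ l ∪ b ∪ l ∪ l ∪ b
  Merge nested applications:  h(l ∪ l) ∪ l ∪ l ∪ b ∪ l ∪ l ∪ b
  Sort arguments:  b ∪ b ∪ h(l ∪ l) ∪ l ∪ l ∪ l ∪ l
Right:  l ∪ (l ∪ l) ∪ (l ∪ h(l ∪ b)) ∪ l ∪ b
  Un-nest:  l ∪ l ∪ l ∪ l ∪ h(l ∪ b) ∪ l ∪ b
  Canonicalize subterm:  h(l ∪ b)  →  h(b ∪ l)
  Sort arguments:  b ∪ h(b ∪ l) ∪ l ∪ l ∪ l ∪ l ∪ l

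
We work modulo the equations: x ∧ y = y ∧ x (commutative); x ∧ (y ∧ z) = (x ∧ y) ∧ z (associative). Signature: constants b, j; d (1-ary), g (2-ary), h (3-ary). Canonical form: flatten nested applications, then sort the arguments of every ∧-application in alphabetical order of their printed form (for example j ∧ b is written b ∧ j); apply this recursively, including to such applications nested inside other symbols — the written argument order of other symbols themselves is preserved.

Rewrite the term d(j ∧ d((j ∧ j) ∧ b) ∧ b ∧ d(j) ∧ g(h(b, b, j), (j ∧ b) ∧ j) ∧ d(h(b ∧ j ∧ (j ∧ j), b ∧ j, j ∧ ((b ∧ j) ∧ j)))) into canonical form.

Descend into:  j ∧ d((j ∧ j) ∧ b) ∧ b ∧ d(j) ∧ g(h(b, b, j), (j ∧ b) ∧ j) ∧ d(h(b ∧ j ∧ (j ∧ j), b ∧ j, j ∧ ((b ∧ j) ∧ j)))
Canonicalize subterm:  d((j ∧ j) ∧ b)  →  d(b ∧ j ∧ j)
Simplify inside:  g(h(b, b, j), (j ∧ b) ∧ j)  →  g(h(b, b, j), b ∧ j ∧ j)
Inside:  d(h(b ∧ j ∧ (j ∧ j), b ∧ j, j ∧ ((b ∧ j) ∧ j)))  →  d(h(b ∧ j ∧ j ∧ j, b ∧ j, b ∧ j ∧ j ∧ j))
Sort arguments:  b ∧ d(b ∧ j ∧ j) ∧ d(h(b ∧ j ∧ j ∧ j, b ∧ j, b ∧ j ∧ j ∧ j)) ∧ d(j) ∧ g(h(b, b, j), b ∧ j ∧ j) ∧ j
Reassemble:  d(b ∧ d(b ∧ j ∧ j) ∧ d(h(b ∧ j ∧ j ∧ j, b ∧ j, b ∧ j ∧ j ∧ j)) ∧ d(j) ∧ g(h(b, b, j), b ∧ j ∧ j) ∧ j)

Answer: d(b ∧ d(b ∧ j ∧ j) ∧ d(h(b ∧ j ∧ j ∧ j, b ∧ j, b ∧ j ∧ j ∧ j)) ∧ d(j) ∧ g(h(b, b, j), b ∧ j ∧ j) ∧ j)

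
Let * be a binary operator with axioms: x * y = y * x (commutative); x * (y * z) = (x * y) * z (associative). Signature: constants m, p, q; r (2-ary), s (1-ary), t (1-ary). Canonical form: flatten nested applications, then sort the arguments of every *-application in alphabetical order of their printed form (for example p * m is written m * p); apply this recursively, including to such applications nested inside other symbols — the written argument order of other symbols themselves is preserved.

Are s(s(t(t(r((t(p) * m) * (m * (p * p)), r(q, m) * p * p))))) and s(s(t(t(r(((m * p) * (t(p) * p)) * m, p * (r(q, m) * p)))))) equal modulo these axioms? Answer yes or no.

Left:  s(s(t(t(r((t(p) * m) * (m * (p * p)), r(q, m) * p * p)))))
  Descend into:  (t(p) * m) * (m * (p * p))
  Merge nested applications:  t(p) * m * m * p * p
  Order the arguments:  m * m * p * p * t(p)
  Rebuild:  s(s(t(t(r(m * m * p * p * t(p), p * p * r(q, m))))))
Right:  s(s(t(t(r(((m * p) * (t(p) * p)) * m, p * (r(q, m) * p))))))
  Work inside:  ((m * p) * (t(p) * p)) * m
  Merge nested applications:  m * p * t(p) * p * m
  Sort:  m * m * p * p * t(p)
  Rebuild:  s(s(t(t(r(m * m * p * p * t(p), p * p * r(q, m))))))

Answer: yes — both canonical forms are s(s(t(t(r(m * m * p * p * t(p), p * p * r(q, m))))))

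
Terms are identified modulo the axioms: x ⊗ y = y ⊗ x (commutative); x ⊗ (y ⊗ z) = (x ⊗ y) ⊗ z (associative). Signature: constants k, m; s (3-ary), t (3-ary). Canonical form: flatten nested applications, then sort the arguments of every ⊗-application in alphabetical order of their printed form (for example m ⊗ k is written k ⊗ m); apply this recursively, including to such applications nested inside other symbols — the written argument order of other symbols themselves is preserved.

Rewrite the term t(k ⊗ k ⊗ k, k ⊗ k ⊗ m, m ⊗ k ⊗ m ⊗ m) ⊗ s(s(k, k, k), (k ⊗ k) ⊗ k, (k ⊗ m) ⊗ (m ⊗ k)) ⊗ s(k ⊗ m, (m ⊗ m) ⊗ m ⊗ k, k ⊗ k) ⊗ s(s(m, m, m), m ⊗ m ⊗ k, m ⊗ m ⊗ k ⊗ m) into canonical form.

Canonicalize subterm:  t(k ⊗ k ⊗ k, k ⊗ k ⊗ m, m ⊗ k ⊗ m ⊗ m)  →  t(k ⊗ k ⊗ k, k ⊗ k ⊗ m, k ⊗ m ⊗ m ⊗ m)
Canonicalize subterm:  s(s(k, k, k), (k ⊗ k) ⊗ k, (k ⊗ m) ⊗ (m ⊗ k))  →  s(s(k, k, k), k ⊗ k ⊗ k, k ⊗ k ⊗ m ⊗ m)
Canonicalize subterm:  s(k ⊗ m, (m ⊗ m) ⊗ m ⊗ k, k ⊗ k)  →  s(k ⊗ m, k ⊗ m ⊗ m ⊗ m, k ⊗ k)
Order the arguments:  s(k ⊗ m, k ⊗ m ⊗ m ⊗ m, k ⊗ k) ⊗ s(s(k, k, k), k ⊗ k ⊗ k, k ⊗ k ⊗ m ⊗ m) ⊗ s(s(m, m, m), k ⊗ m ⊗ m, k ⊗ m ⊗ m ⊗ m) ⊗ t(k ⊗ k ⊗ k, k ⊗ k ⊗ m, k ⊗ m ⊗ m ⊗ m)

Answer: s(k ⊗ m, k ⊗ m ⊗ m ⊗ m, k ⊗ k) ⊗ s(s(k, k, k), k ⊗ k ⊗ k, k ⊗ k ⊗ m ⊗ m) ⊗ s(s(m, m, m), k ⊗ m ⊗ m, k ⊗ m ⊗ m ⊗ m) ⊗ t(k ⊗ k ⊗ k, k ⊗ k ⊗ m, k ⊗ m ⊗ m ⊗ m)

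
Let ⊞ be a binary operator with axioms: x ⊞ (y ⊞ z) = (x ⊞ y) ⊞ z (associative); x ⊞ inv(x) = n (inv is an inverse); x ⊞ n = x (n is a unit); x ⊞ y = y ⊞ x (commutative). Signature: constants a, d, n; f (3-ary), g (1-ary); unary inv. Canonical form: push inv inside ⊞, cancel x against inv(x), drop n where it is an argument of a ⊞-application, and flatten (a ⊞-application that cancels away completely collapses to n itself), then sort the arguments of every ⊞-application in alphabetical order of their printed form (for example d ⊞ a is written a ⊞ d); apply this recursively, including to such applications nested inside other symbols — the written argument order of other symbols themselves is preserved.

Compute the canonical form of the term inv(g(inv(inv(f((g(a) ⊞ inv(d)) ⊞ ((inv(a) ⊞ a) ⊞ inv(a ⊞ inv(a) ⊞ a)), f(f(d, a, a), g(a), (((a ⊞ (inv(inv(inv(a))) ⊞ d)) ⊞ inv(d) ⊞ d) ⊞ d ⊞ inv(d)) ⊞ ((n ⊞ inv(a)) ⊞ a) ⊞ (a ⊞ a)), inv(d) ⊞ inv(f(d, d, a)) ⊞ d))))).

Push inv inside:  distribute inv over ⊞ and collapse double inv
Collect terms:  inv(g(f(g(a) ⊞ inv(a) ⊞ inv(d), f(f(d, a, a), g(a), a ⊞ a ⊞ d), inv(f(d, d, a)))))

Answer: inv(g(f(g(a) ⊞ inv(a) ⊞ inv(d), f(f(d, a, a), g(a), a ⊞ a ⊞ d), inv(f(d, d, a)))))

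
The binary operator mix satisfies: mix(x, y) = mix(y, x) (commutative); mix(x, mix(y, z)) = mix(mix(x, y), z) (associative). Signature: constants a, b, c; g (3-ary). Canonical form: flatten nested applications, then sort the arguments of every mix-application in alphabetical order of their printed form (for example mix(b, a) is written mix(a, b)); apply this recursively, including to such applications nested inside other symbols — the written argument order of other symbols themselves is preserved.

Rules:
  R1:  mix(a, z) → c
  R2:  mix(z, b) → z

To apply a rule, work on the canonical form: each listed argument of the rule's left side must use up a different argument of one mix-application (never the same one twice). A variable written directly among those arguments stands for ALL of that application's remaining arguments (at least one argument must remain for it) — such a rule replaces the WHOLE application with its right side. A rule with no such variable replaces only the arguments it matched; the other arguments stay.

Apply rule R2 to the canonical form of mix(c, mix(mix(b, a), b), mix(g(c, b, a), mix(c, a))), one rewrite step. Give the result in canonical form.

Answer: mix(a, a, b, c, c, g(c, b, a))

Derivation:
Canonical form:  mix(a, a, b, b, c, c, g(c, b, a))
Apply R2:  consuming b;  z := mix(a, a, b, c, c, g(c, b, a))
Every leftover argument binds to the variable; the entire application is replaced.
Giving:  mix(a, a, b, c, c, g(c, b, a))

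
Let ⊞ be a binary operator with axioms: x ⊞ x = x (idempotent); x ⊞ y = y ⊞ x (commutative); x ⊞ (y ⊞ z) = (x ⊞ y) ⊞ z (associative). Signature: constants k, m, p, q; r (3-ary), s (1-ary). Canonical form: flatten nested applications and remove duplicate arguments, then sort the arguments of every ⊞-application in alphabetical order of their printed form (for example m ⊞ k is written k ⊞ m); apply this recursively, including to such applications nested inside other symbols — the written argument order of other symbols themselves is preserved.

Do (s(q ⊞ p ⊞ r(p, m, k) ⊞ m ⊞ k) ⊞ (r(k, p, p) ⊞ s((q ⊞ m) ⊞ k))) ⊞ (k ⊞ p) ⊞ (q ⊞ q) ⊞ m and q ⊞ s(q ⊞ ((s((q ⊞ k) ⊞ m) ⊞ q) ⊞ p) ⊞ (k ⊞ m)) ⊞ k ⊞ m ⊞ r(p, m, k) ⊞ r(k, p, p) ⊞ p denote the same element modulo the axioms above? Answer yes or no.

Answer: no — k ⊞ m ⊞ p ⊞ q ⊞ r(k, p, p) ⊞ s(k ⊞ m ⊞ p ⊞ q ⊞ r(p, m, k)) ⊞ s(k ⊞ m ⊞ q) vs k ⊞ m ⊞ p ⊞ q ⊞ r(k, p, p) ⊞ r(p, m, k) ⊞ s(k ⊞ m ⊞ p ⊞ q ⊞ s(k ⊞ m ⊞ q))

Derivation:
Left:  (s(q ⊞ p ⊞ r(p, m, k) ⊞ m ⊞ k) ⊞ (r(k, p, p) ⊞ s((q ⊞ m) ⊞ k))) ⊞ (k ⊞ p) ⊞ (q ⊞ q) ⊞ m
  Un-nest:  s(q ⊞ p ⊞ r(p, m, k) ⊞ m ⊞ k) ⊞ r(k, p, p) ⊞ s((q ⊞ m) ⊞ k) ⊞ k ⊞ p ⊞ q ⊞ q ⊞ m
  Simplify inside:  s(q ⊞ p ⊞ r(p, m, k) ⊞ m ⊞ k)  →  s(k ⊞ m ⊞ p ⊞ q ⊞ r(p, m, k))
  Simplify inside:  s((q ⊞ m) ⊞ k)  →  s(k ⊞ m ⊞ q)
  Idempotence:  drop duplicate q
  Sort arguments:  k ⊞ m ⊞ p ⊞ q ⊞ r(k, p, p) ⊞ s(k ⊞ m ⊞ p ⊞ q ⊞ r(p, m, k)) ⊞ s(k ⊞ m ⊞ q)
Right:  q ⊞ s(q ⊞ ((s((q ⊞ k) ⊞ m) ⊞ q) ⊞ p) ⊞ (k ⊞ m)) ⊞ k ⊞ m ⊞ r(p, m, k) ⊞ r(k, p, p) ⊞ p
  Canonicalize subterm:  s(q ⊞ ((s((q ⊞ k) ⊞ m) ⊞ q) ⊞ p) ⊞ (k ⊞ m))  →  s(k ⊞ m ⊞ p ⊞ q ⊞ s(k ⊞ m ⊞ q))
  Order the arguments:  k ⊞ m ⊞ p ⊞ q ⊞ r(k, p, p) ⊞ r(p, m, k) ⊞ s(k ⊞ m ⊞ p ⊞ q ⊞ s(k ⊞ m ⊞ q))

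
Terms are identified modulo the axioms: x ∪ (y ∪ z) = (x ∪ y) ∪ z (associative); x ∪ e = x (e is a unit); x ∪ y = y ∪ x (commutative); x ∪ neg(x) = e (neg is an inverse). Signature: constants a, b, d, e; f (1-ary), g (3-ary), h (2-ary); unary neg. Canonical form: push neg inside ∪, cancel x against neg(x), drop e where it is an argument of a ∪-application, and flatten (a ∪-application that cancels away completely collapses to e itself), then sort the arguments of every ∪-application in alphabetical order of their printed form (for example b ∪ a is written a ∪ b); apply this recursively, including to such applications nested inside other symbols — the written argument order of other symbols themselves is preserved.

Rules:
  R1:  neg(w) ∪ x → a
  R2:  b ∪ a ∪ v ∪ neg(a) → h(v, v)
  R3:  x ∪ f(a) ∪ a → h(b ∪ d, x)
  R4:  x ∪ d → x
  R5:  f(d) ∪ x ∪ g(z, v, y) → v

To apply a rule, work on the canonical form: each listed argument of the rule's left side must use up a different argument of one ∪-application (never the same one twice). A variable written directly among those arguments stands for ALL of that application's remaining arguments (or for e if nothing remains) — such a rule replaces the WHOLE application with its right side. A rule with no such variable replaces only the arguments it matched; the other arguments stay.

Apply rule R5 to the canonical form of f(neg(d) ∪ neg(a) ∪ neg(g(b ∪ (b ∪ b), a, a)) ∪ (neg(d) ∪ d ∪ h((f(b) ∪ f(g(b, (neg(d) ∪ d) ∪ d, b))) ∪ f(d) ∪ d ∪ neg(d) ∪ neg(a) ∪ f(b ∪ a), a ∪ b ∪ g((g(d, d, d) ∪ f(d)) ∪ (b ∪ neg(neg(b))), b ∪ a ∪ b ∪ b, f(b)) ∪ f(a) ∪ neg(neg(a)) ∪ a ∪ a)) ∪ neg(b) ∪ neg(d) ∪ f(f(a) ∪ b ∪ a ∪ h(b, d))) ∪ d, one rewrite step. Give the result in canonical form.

Answer: d ∪ f(f(a ∪ b ∪ f(a) ∪ h(b, d)) ∪ h(f(a ∪ b) ∪ f(b) ∪ f(d) ∪ f(g(b, d, b)) ∪ neg(a), a ∪ a ∪ a ∪ a ∪ b ∪ f(a) ∪ g(d, a ∪ b ∪ b ∪ b, f(b))) ∪ neg(a) ∪ neg(b) ∪ neg(d) ∪ neg(d) ∪ neg(g(b ∪ b ∪ b, a, a)))

Derivation:
Canonical form:  d ∪ f(f(a ∪ b ∪ f(a) ∪ h(b, d)) ∪ h(f(a ∪ b) ∪ f(b) ∪ f(d) ∪ f(g(b, d, b)) ∪ neg(a), a ∪ a ∪ a ∪ a ∪ b ∪ f(a) ∪ g(b ∪ b ∪ f(d) ∪ g(d, d, d), a ∪ b ∪ b ∪ b, f(b))) ∪ neg(a) ∪ neg(b) ∪ neg(d) ∪ neg(d) ∪ neg(g(b ∪ b ∪ b, a, a)))
Match R5:  consume f(d), g(d, d, d);  v := d, x := b ∪ b, y := d, z := d
Every leftover argument binds to the variable; the entire application is replaced.
New term:  d ∪ f(f(a ∪ b ∪ f(a) ∪ h(b, d)) ∪ h(f(a ∪ b) ∪ f(b) ∪ f(d) ∪ f(g(b, d, b)) ∪ neg(a), a ∪ a ∪ a ∪ a ∪ b ∪ f(a) ∪ g(d, a ∪ b ∪ b ∪ b, f(b))) ∪ neg(a) ∪ neg(b) ∪ neg(d) ∪ neg(d) ∪ neg(g(b ∪ b ∪ b, a, a)))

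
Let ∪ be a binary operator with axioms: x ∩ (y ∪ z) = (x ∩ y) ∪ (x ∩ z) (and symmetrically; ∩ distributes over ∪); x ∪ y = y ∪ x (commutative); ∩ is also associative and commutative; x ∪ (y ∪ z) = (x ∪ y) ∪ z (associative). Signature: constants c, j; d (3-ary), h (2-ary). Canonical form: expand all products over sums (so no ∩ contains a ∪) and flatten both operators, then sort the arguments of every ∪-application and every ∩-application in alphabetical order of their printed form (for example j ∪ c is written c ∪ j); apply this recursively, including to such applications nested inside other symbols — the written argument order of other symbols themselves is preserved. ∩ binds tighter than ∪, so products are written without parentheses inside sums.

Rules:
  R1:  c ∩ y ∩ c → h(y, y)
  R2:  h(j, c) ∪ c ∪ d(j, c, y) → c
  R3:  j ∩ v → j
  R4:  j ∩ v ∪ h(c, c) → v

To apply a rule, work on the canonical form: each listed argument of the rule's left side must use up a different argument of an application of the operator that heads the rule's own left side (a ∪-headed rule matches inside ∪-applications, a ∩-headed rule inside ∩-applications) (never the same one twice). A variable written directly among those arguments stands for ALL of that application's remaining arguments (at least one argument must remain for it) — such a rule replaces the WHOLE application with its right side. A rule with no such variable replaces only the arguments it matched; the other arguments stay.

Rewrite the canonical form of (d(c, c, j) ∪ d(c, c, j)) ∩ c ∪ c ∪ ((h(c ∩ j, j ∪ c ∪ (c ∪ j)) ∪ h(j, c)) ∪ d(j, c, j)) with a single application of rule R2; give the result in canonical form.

Canonical form:  c ∪ c ∩ d(c, c, j) ∪ c ∩ d(c, c, j) ∪ d(j, c, j) ∪ h(c ∩ j, c ∪ c ∪ j ∪ j) ∪ h(j, c)
Match R2:  consume c, d(j, c, j), h(j, c);  y := j
Result:  c ∪ c ∩ d(c, c, j) ∪ c ∩ d(c, c, j) ∪ h(c ∩ j, c ∪ c ∪ j ∪ j)

Answer: c ∪ c ∩ d(c, c, j) ∪ c ∩ d(c, c, j) ∪ h(c ∩ j, c ∪ c ∪ j ∪ j)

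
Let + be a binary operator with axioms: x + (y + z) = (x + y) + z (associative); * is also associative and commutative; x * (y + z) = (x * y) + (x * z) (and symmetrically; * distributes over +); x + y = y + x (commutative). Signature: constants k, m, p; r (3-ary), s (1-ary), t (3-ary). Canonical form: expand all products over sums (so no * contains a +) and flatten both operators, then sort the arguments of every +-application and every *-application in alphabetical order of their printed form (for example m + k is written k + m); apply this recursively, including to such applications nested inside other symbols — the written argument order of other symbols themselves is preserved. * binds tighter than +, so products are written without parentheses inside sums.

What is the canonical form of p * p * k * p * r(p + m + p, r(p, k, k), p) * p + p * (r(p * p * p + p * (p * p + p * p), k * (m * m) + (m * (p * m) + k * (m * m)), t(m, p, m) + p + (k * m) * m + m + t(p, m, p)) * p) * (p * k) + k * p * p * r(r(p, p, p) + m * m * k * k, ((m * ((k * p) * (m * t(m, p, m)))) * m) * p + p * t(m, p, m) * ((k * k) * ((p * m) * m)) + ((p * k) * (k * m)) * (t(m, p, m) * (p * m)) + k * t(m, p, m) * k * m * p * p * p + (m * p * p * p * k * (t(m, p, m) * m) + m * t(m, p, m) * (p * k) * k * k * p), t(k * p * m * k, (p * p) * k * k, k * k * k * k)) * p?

Distribute:  k * p * p * p * p * r(m + p + p, r(p, k, k), p) + k * p * p * p * r(p * p * p + p * p * p + p * p * p, k * m * m + k * m * m + m * m * p, k * m * m + m + p + t(m, p, m) + t(p, m, p)) + k * p * p * p * r(k * k * m * m + r(p, p, p), k * k * k * m * p * p * t(m, p, m) + k * k * m * m * p * p * t(m, p, m) + k * k * m * m * p * p * t(m, p, m) + k * k * m * p * p * p * t(m, p, m) + k * m * m * m * p * p * t(m, p, m) + k * m * m * p * p * p * t(m, p, m), t(k * k * m * p, k * k * p * p, k * k * k * k))
Sort:  k * p * p * p * p * r(m + p + p, r(p, k, k), p) + k * p * p * p * r(k * k * m * m + r(p, p, p), k * k * k * m * p * p * t(m, p, m) + k * k * m * m * p * p * t(m, p, m) + k * k * m * m * p * p * t(m, p, m) + k * k * m * p * p * p * t(m, p, m) + k * m * m * m * p * p * t(m, p, m) + k * m * m * p * p * p * t(m, p, m), t(k * k * m * p, k * k * p * p, k * k * k * k)) + k * p * p * p * r(p * p * p + p * p * p + p * p * p, k * m * m + k * m * m + m * m * p, k * m * m + m + p + t(m, p, m) + t(p, m, p))

Answer: k * p * p * p * p * r(m + p + p, r(p, k, k), p) + k * p * p * p * r(k * k * m * m + r(p, p, p), k * k * k * m * p * p * t(m, p, m) + k * k * m * m * p * p * t(m, p, m) + k * k * m * m * p * p * t(m, p, m) + k * k * m * p * p * p * t(m, p, m) + k * m * m * m * p * p * t(m, p, m) + k * m * m * p * p * p * t(m, p, m), t(k * k * m * p, k * k * p * p, k * k * k * k)) + k * p * p * p * r(p * p * p + p * p * p + p * p * p, k * m * m + k * m * m + m * m * p, k * m * m + m + p + t(m, p, m) + t(p, m, p))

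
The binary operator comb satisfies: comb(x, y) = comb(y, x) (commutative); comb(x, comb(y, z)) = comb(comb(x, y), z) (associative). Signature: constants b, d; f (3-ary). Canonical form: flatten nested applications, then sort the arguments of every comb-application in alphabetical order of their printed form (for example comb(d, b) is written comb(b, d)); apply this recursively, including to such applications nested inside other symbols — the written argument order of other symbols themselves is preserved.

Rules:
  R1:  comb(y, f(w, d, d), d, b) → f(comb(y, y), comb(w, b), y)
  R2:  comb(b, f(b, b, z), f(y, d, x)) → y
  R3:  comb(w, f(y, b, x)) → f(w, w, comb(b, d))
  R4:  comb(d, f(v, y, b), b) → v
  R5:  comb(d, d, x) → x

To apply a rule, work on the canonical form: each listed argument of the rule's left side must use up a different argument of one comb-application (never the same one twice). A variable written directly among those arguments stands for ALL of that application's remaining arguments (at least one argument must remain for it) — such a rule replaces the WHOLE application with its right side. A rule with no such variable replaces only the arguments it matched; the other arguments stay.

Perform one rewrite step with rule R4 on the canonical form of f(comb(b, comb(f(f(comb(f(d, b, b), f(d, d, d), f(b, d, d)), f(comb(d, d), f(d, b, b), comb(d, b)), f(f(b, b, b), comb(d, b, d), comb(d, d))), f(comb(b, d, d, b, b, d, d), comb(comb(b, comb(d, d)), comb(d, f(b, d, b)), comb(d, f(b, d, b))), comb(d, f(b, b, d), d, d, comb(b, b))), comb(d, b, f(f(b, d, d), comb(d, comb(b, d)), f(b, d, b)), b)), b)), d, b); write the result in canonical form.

Answer: f(comb(b, b, f(f(comb(f(b, d, d), f(d, b, b), f(d, d, d)), f(comb(d, d), f(d, b, b), comb(b, d)), f(f(b, b, b), comb(b, d, d), comb(d, d))), f(comb(b, b, b, d, d, d, d), comb(b, d, d, d, f(b, d, b)), comb(b, b, d, d, d, f(b, b, d))), comb(b, b, d, f(f(b, d, d), comb(b, d, d), f(b, d, b))))), d, b)

Derivation:
Canonical form:  f(comb(b, b, f(f(comb(f(b, d, d), f(d, b, b), f(d, d, d)), f(comb(d, d), f(d, b, b), comb(b, d)), f(f(b, b, b), comb(b, d, d), comb(d, d))), f(comb(b, b, b, d, d, d, d), comb(b, d, d, d, d, f(b, d, b), f(b, d, b)), comb(b, b, d, d, d, f(b, b, d))), comb(b, b, d, f(f(b, d, d), comb(b, d, d), f(b, d, b))))), d, b)
R4 matches:  uses b, d, f(b, d, b);  v := b, y := d
Result:  f(comb(b, b, f(f(comb(f(b, d, d), f(d, b, b), f(d, d, d)), f(comb(d, d), f(d, b, b), comb(b, d)), f(f(b, b, b), comb(b, d, d), comb(d, d))), f(comb(b, b, b, d, d, d, d), comb(b, d, d, d, f(b, d, b)), comb(b, b, d, d, d, f(b, b, d))), comb(b, b, d, f(f(b, d, d), comb(b, d, d), f(b, d, b))))), d, b)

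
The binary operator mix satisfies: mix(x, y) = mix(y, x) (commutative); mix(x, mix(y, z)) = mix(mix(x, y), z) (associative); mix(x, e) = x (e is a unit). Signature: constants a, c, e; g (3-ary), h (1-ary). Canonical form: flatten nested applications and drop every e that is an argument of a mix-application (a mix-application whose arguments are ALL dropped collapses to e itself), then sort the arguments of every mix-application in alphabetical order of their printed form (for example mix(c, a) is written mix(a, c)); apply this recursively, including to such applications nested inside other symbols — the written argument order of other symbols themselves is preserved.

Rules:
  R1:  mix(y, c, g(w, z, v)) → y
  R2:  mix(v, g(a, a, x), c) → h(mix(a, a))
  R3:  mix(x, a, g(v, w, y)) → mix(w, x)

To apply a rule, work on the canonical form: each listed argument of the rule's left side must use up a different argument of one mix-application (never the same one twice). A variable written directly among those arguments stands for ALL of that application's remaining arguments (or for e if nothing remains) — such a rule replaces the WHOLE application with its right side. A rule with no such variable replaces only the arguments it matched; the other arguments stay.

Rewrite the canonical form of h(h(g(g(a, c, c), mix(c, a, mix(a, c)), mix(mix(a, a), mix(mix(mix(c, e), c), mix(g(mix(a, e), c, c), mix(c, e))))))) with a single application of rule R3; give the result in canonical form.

Answer: h(h(g(g(a, c, c), mix(a, a, c, c), mix(a, c, c, c, c))))

Derivation:
Canonical form:  h(h(g(g(a, c, c), mix(a, a, c, c), mix(a, a, c, c, c, g(a, c, c)))))
R3 matches:  uses a, g(a, c, c);  v := a, w := c, x := mix(a, c, c, c), y := c
The extension variable absorbs all remaining arguments, so the whole application is rewritten.
New term:  h(h(g(g(a, c, c), mix(a, a, c, c), mix(a, c, c, c, c))))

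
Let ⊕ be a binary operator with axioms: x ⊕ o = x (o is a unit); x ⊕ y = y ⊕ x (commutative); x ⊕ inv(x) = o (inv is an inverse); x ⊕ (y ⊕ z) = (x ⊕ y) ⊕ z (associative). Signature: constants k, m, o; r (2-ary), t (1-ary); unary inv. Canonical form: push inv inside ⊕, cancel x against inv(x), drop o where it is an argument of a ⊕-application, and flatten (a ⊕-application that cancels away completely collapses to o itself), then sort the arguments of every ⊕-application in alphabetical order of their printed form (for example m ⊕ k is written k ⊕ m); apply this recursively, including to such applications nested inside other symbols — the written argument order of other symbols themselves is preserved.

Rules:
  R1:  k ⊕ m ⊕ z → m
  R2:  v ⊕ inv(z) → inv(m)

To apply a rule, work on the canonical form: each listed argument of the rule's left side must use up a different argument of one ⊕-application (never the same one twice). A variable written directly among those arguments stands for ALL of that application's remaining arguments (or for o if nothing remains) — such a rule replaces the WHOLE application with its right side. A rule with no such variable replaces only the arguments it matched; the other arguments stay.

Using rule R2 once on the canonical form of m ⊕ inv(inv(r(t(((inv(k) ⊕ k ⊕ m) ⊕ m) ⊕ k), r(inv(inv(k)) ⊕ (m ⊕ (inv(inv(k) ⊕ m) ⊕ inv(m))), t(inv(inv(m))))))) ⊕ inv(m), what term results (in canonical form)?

Answer: r(t(k ⊕ m ⊕ m), r(inv(m), t(m)))

Derivation:
Canonical form:  r(t(k ⊕ m ⊕ m), r(inv(m) ⊕ k ⊕ k, t(m)))
R2 matches:  uses inv(m);  v := k ⊕ k, z := m
Every leftover argument binds to the variable; the entire application is replaced.
New term:  r(t(k ⊕ m ⊕ m), r(inv(m), t(m)))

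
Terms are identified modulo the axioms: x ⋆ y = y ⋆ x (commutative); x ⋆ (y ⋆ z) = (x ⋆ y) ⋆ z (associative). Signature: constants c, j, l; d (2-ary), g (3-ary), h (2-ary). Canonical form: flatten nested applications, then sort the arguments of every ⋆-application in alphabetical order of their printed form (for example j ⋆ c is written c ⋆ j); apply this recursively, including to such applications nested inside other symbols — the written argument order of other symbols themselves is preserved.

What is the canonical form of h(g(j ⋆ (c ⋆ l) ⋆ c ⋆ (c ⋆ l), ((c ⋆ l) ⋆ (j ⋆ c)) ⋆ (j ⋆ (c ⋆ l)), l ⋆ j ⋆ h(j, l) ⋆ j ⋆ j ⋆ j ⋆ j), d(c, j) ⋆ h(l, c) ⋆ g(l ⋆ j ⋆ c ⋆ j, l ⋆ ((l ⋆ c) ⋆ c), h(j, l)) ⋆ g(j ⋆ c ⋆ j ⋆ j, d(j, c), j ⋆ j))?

Work inside:  d(c, j) ⋆ h(l, c) ⋆ g(l ⋆ j ⋆ c ⋆ j, l ⋆ ((l ⋆ c) ⋆ c), h(j, l)) ⋆ g(j ⋆ c ⋆ j ⋆ j, d(j, c), j ⋆ j)
Canonicalize subterm:  g(l ⋆ j ⋆ c ⋆ j, l ⋆ ((l ⋆ c) ⋆ c), h(j, l))  →  g(c ⋆ j ⋆ j ⋆ l, c ⋆ c ⋆ l ⋆ l, h(j, l))
Inside:  g(j ⋆ c ⋆ j ⋆ j, d(j, c), j ⋆ j)  →  g(c ⋆ j ⋆ j ⋆ j, d(j, c), j ⋆ j)
Order the arguments:  d(c, j) ⋆ g(c ⋆ j ⋆ j ⋆ j, d(j, c), j ⋆ j) ⋆ g(c ⋆ j ⋆ j ⋆ l, c ⋆ c ⋆ l ⋆ l, h(j, l)) ⋆ h(l, c)
Reassemble:  h(g(c ⋆ c ⋆ c ⋆ j ⋆ l ⋆ l, c ⋆ c ⋆ c ⋆ j ⋆ j ⋆ l ⋆ l, h(j, l) ⋆ j ⋆ j ⋆ j ⋆ j ⋆ j ⋆ l), d(c, j) ⋆ g(c ⋆ j ⋆ j ⋆ j, d(j, c), j ⋆ j) ⋆ g(c ⋆ j ⋆ j ⋆ l, c ⋆ c ⋆ l ⋆ l, h(j, l)) ⋆ h(l, c))

Answer: h(g(c ⋆ c ⋆ c ⋆ j ⋆ l ⋆ l, c ⋆ c ⋆ c ⋆ j ⋆ j ⋆ l ⋆ l, h(j, l) ⋆ j ⋆ j ⋆ j ⋆ j ⋆ j ⋆ l), d(c, j) ⋆ g(c ⋆ j ⋆ j ⋆ j, d(j, c), j ⋆ j) ⋆ g(c ⋆ j ⋆ j ⋆ l, c ⋆ c ⋆ l ⋆ l, h(j, l)) ⋆ h(l, c))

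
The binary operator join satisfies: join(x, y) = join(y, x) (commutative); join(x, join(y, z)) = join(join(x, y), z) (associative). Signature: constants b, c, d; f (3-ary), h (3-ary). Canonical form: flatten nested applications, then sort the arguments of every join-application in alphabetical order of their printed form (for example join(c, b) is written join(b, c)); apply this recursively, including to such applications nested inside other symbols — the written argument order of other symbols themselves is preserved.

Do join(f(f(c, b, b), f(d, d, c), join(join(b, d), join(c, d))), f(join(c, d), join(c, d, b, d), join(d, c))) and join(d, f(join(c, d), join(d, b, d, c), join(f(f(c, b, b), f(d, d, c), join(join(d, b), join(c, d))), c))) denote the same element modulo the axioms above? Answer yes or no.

Answer: no — join(f(f(c, b, b), f(d, d, c), join(b, c, d, d)), f(join(c, d), join(b, c, d, d), join(c, d))) vs join(d, f(join(c, d), join(b, c, d, d), join(c, f(f(c, b, b), f(d, d, c), join(b, c, d, d)))))

Derivation:
Left:  join(f(f(c, b, b), f(d, d, c), join(join(b, d), join(c, d))), f(join(c, d), join(c, d, b, d), join(d, c)))
  Canonicalize subterm:  f(f(c, b, b), f(d, d, c), join(join(b, d), join(c, d)))  →  f(f(c, b, b), f(d, d, c), join(b, c, d, d))
  Canonicalize subterm:  f(join(c, d), join(c, d, b, d), join(d, c))  →  f(join(c, d), join(b, c, d, d), join(c, d))
  Sort arguments:  join(f(f(c, b, b), f(d, d, c), join(b, c, d, d)), f(join(c, d), join(b, c, d, d), join(c, d)))
Right:  join(d, f(join(c, d), join(d, b, d, c), join(f(f(c, b, b), f(d, d, c), join(join(d, b), join(c, d))), c)))
  Canonicalize subterm:  f(join(c, d), join(d, b, d, c), join(f(f(c, b, b), f(d, d, c), join(join(d, b), join(c, d))), c))  →  f(join(c, d), join(b, c, d, d), join(c, f(f(c, b, b), f(d, d, c), join(b, c, d, d))))
  Sort:  join(d, f(join(c, d), join(b, c, d, d), join(c, f(f(c, b, b), f(d, d, c), join(b, c, d, d)))))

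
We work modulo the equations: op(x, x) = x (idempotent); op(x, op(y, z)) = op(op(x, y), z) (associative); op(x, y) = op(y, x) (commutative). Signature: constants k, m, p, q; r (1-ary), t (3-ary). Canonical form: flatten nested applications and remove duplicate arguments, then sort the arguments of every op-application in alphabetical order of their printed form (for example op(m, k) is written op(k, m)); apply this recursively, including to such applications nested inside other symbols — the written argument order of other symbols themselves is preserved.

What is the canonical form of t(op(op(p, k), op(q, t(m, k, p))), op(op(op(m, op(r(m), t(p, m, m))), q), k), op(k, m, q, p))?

Answer: t(op(k, p, q, t(m, k, p)), op(k, m, q, r(m), t(p, m, m)), op(k, m, p, q))

Derivation:
Descend into:  op(op(op(m, op(r(m), t(p, m, m))), q), k)
Flatten:  op(m, r(m), t(p, m, m), q, k)
Sort arguments:  op(k, m, q, r(m), t(p, m, m))
Rebuild:  t(op(k, p, q, t(m, k, p)), op(k, m, q, r(m), t(p, m, m)), op(k, m, p, q))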